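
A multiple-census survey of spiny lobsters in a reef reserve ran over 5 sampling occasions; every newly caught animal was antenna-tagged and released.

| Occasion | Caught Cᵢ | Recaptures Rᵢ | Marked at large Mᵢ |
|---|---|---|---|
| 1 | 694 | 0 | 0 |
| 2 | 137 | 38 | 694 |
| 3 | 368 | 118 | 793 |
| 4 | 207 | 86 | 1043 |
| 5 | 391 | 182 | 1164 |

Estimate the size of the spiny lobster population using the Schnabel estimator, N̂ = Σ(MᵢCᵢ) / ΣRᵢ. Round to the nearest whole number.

N ≈ 2495

Σ MᵢCᵢ = 0·694 + 694·137 + 793·368 + 1043·207 + 1164·391 = 0 + 95078 + 291824 + 215901 + 455124 = 1057927
Σ Rᵢ = 0 + 38 + 118 + 86 + 182 = 424
N̂ = 1057927 / 424 ≈ 2495.1 → 2495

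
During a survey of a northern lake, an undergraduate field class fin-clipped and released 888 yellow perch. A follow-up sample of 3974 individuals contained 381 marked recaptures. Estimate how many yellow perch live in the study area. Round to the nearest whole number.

N ≈ 9262

N = (888 × 3974) / 381 = 3528912 / 381 ≈ 9262.2 → 9262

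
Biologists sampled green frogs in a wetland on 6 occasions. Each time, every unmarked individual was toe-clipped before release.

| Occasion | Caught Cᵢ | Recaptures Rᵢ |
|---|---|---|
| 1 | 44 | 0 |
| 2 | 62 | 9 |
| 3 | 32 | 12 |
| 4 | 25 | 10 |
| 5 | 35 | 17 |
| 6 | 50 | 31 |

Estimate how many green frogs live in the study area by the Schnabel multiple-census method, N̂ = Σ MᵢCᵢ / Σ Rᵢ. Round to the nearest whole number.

Marked at large before each occasion: Mᵢ = Σⱼ<ᵢ (Cⱼ − Rⱼ) → M1=0, M2=44, M3=97, M4=117, M5=132, M6=150
Σ MᵢCᵢ = 0·44 + 44·62 + 97·32 + 117·25 + 132·35 + 150·50 = 0 + 2728 + 3104 + 2925 + 4620 + 7500 = 20877
Σ Rᵢ = 0 + 9 + 12 + 10 + 17 + 31 = 79
N̂ = 20877 / 79 ≈ 264.3 → 264

N ≈ 264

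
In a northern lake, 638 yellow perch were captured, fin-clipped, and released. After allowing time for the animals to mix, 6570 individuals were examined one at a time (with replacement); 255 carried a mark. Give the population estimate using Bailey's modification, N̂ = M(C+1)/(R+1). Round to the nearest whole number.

N ≈ 16,376

N̂ = 638·(6570+1)/(255+1) = 638·6571/256 = 4192298/256 ≈ 16376.2 → 16376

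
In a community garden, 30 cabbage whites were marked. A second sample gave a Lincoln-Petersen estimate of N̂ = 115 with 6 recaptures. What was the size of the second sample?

C = 23

From N = M·C/R: C = N·R / M = 115·6 / 30 = 690 / 30 = 23.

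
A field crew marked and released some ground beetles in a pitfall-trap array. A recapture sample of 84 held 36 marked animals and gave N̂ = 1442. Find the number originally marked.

From N = M·C/R: M = N·R / C = 1442·36 / 84 = 51912 / 84 = 618.

M = 618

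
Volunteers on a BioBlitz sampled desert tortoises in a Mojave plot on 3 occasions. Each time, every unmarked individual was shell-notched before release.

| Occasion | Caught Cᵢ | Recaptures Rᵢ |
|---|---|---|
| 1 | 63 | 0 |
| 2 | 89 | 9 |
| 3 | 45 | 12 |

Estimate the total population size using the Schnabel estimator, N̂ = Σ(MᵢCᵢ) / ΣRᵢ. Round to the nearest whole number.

N ≈ 573

Marked at large before each occasion: Mᵢ = Σⱼ<ᵢ (Cⱼ − Rⱼ) → M1=0, M2=63, M3=143
Σ MᵢCᵢ = 0·63 + 63·89 + 143·45 = 0 + 5607 + 6435 = 12042
Σ Rᵢ = 0 + 9 + 12 = 21
N̂ = 12042 / 21 ≈ 573.4 → 573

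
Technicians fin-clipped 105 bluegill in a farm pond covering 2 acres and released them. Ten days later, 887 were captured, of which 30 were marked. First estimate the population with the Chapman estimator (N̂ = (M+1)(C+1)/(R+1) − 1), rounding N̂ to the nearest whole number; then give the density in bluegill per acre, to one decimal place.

N̂ = 106·888/31 − 1 = 94128/31 − 1 ≈ 3035.4 → 3035
Density = N̂ / area = 3035 / 2 ≈ 1517.50 → 1517.5 per acre

density ≈ 1517.5 bluegill per acre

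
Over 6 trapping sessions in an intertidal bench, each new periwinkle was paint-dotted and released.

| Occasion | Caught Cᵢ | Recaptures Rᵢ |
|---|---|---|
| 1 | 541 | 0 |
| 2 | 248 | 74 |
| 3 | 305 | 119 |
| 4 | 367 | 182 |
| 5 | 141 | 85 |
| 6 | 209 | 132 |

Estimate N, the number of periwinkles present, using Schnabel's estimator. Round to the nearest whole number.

Marked at large before each occasion: Mᵢ = Σⱼ<ᵢ (Cⱼ − Rⱼ) → M1=0, M2=541, M3=715, M4=901, M5=1086, M6=1142
Σ MᵢCᵢ = 0·541 + 541·248 + 715·305 + 901·367 + 1086·141 + 1142·209 = 0 + 134168 + 218075 + 330667 + 153126 + 238678 = 1074714
Σ Rᵢ = 0 + 74 + 119 + 182 + 85 + 132 = 592
N̂ = 1074714 / 592 ≈ 1815.4 → 1815

N ≈ 1815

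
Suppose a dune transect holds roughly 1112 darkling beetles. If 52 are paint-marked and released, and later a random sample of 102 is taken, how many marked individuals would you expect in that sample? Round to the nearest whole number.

expected recaptures ≈ 5

The marked fraction of the population is 52/1112, so in a sample of 102 expect C·(M/N) marked.
E[R] = 52 × 102 / 1112 = 5304 / 1112 ≈ 4.8 → 5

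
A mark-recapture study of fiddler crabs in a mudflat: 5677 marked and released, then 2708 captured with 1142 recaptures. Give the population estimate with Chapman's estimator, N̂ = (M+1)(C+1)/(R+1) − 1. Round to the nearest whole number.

N ≈ 13,456

N̂ = (5677+1)(2708+1)/(1142+1) − 1 = 5678·2709/1143 − 1
= 15381702/1143 − 1 ≈ 13457.3 − 1 ≈ 13456.3 → 13456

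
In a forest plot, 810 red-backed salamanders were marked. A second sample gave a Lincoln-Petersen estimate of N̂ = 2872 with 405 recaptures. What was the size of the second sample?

C = 1436

From N = M·C/R: C = N·R / M = 2872·405 / 810 = 1163160 / 810 = 1436.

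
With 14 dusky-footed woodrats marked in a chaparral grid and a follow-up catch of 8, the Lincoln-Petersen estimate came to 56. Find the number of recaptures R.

R = 2

From N = M·C/R: R = M·C / N = 14·8 / 56 = 112 / 56 = 2.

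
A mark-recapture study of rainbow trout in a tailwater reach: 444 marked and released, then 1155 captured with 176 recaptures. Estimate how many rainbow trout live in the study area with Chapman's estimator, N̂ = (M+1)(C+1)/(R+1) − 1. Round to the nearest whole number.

N ≈ 2905

N̂ = (444+1)(1155+1)/(176+1) − 1 = 445·1156/177 − 1
= 514420/177 − 1 ≈ 2906.3 − 1 ≈ 2905.3 → 2905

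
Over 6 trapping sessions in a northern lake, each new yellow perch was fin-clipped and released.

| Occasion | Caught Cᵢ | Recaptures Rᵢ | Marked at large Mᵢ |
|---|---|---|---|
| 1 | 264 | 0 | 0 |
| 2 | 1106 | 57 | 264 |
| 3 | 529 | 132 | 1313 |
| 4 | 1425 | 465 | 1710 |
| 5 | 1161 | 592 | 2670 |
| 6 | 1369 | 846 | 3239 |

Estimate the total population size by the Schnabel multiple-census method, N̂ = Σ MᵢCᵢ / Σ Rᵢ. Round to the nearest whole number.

Σ MᵢCᵢ = 0·264 + 264·1106 + 1313·529 + 1710·1425 + 2670·1161 + 3239·1369 = 0 + 291984 + 694577 + 2436750 + 3099870 + 4434191 = 10957372
Σ Rᵢ = 0 + 57 + 132 + 465 + 592 + 846 = 2092
N̂ = 10957372 / 2092 ≈ 5237.7 → 5238

N ≈ 5238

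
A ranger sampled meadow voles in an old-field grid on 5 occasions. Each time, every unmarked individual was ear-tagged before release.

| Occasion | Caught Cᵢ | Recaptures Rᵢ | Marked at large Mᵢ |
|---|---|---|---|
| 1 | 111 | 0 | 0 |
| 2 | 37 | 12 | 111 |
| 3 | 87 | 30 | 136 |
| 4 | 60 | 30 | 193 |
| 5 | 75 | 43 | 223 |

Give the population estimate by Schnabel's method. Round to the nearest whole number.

N ≈ 385

Σ MᵢCᵢ = 0·111 + 111·37 + 136·87 + 193·60 + 223·75 = 0 + 4107 + 11832 + 11580 + 16725 = 44244
Σ Rᵢ = 0 + 12 + 30 + 30 + 43 = 115
N̂ = 44244 / 115 ≈ 384.7 → 385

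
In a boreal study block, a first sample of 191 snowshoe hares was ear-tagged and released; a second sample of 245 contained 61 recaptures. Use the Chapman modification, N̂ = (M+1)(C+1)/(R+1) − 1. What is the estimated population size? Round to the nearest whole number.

N ≈ 761

N̂ = (191+1)(245+1)/(61+1) − 1 = 192·246/62 − 1
= 47232/62 − 1 ≈ 761.8 − 1 ≈ 760.8 → 761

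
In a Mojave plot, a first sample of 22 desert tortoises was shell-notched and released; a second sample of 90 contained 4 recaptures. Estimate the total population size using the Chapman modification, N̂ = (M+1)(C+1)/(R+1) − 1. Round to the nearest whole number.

N ≈ 418

N̂ = (22+1)(90+1)/(4+1) − 1 = 23·91/5 − 1
= 2093/5 − 1 ≈ 418.6 − 1 ≈ 417.6 → 418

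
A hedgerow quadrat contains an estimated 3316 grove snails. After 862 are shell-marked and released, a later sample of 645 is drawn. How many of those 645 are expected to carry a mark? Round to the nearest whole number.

The marked fraction of the population is 862/3316, so in a sample of 645 expect C·(M/N) marked.
E[R] = 862 × 645 / 3316 = 555990 / 3316 ≈ 167.7 → 168

expected recaptures ≈ 168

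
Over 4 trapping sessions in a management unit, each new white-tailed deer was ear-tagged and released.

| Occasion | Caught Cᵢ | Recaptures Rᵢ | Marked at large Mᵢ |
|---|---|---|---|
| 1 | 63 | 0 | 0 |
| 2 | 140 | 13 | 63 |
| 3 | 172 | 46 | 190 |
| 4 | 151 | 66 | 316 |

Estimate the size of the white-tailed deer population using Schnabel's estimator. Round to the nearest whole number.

Σ MᵢCᵢ = 0·63 + 63·140 + 190·172 + 316·151 = 0 + 8820 + 32680 + 47716 = 89216
Σ Rᵢ = 0 + 13 + 46 + 66 = 125
N̂ = 89216 / 125 ≈ 713.7 → 714

N ≈ 714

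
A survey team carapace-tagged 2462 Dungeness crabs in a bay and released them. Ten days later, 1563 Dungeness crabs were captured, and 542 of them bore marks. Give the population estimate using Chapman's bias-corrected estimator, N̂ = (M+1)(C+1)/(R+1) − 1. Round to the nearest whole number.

N̂ = (2462+1)(1563+1)/(542+1) − 1 = 2463·1564/543 − 1
= 3852132/543 − 1 ≈ 7094.2 − 1 ≈ 7093.2 → 7093

N ≈ 7093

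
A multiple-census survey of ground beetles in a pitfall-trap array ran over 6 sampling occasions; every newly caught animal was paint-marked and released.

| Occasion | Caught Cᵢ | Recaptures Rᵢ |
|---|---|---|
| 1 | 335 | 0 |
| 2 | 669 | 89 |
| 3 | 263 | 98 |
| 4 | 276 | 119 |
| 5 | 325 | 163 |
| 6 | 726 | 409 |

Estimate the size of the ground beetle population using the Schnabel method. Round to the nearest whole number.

Marked at large before each occasion: Mᵢ = Σⱼ<ᵢ (Cⱼ − Rⱼ) → M1=0, M2=335, M3=915, M4=1080, M5=1237, M6=1399
Σ MᵢCᵢ = 0·335 + 335·669 + 915·263 + 1080·276 + 1237·325 + 1399·726 = 0 + 224115 + 240645 + 298080 + 402025 + 1015674 = 2180539
Σ Rᵢ = 0 + 89 + 98 + 119 + 163 + 409 = 878
N̂ = 2180539 / 878 ≈ 2483.5 → 2484

N ≈ 2484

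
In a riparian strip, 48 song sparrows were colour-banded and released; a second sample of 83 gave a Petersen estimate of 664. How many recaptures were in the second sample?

From N = M·C/R: R = M·C / N = 48·83 / 664 = 3984 / 664 = 6.

R = 6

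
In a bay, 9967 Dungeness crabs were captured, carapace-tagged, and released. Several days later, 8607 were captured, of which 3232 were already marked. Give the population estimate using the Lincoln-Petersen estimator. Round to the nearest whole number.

N ≈ 26,543

If marked individuals mix randomly, R/C ≈ M/N, giving N ≈ M·C/R.
N = (9967 × 8607) / 3232 = 85785969 / 3232 ≈ 26542.7 → 26543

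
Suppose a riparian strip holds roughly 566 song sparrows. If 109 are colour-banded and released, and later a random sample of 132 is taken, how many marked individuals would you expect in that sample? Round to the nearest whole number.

expected recaptures ≈ 25

Expected recaptures E[R] = M·C / N.
E[R] = 109 × 132 / 566 = 14388 / 566 ≈ 25.4 → 25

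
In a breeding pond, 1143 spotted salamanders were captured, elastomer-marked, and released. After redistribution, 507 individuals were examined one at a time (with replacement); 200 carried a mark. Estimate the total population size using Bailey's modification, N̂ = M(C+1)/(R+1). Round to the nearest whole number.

N̂ = 1143·(507+1)/(200+1) = 1143·508/201 = 580644/201 ≈ 2888.8 → 2889

N ≈ 2889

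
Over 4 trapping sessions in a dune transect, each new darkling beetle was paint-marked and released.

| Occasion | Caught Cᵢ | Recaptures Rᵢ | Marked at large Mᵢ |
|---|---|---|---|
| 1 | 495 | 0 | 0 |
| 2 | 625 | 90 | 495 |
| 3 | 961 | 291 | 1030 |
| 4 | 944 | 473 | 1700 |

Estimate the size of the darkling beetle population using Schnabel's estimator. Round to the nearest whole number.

N ≈ 3400

Σ MᵢCᵢ = 0·495 + 495·625 + 1030·961 + 1700·944 = 0 + 309375 + 989830 + 1604800 = 2904005
Σ Rᵢ = 0 + 90 + 291 + 473 = 854
N̂ = 2904005 / 854 ≈ 3400.47 → 3400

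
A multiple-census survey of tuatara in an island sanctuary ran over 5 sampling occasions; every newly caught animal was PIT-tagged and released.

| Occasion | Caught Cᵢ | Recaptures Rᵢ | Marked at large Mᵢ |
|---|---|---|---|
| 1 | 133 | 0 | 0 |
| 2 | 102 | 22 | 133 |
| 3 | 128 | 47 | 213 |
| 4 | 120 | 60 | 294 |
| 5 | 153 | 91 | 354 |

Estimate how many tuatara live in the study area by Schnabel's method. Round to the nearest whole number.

Σ MᵢCᵢ = 0·133 + 133·102 + 213·128 + 294·120 + 354·153 = 0 + 13566 + 27264 + 35280 + 54162 = 130272
Σ Rᵢ = 0 + 22 + 47 + 60 + 91 = 220
N̂ = 130272 / 220 ≈ 592.1 → 592

N ≈ 592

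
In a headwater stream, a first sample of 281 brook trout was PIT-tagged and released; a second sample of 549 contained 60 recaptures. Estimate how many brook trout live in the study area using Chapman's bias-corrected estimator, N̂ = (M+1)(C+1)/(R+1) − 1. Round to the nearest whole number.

N ≈ 2542

N̂ = (281+1)(549+1)/(60+1) − 1 = 282·550/61 − 1
= 155100/61 − 1 ≈ 2542.6 − 1 ≈ 2541.6 → 2542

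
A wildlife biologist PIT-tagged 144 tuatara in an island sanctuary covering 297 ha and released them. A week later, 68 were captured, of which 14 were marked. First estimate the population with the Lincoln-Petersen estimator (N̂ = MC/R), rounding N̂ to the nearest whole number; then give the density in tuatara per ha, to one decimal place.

density ≈ 2.4 tuatara per ha

N̂ = 144·68/14 = 9792/14 ≈ 699.4 → 699
Density = N̂ / area = 699 / 297 ≈ 2.35 → 2.4 per ha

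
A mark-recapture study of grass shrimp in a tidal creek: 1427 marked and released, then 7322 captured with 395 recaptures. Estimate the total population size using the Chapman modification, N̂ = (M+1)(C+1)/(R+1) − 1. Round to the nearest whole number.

N̂ = (1427+1)(7322+1)/(395+1) − 1 = 1428·7323/396 − 1
= 10457244/396 − 1 ≈ 26407.2 − 1 ≈ 26406.2 → 26406

N ≈ 26,406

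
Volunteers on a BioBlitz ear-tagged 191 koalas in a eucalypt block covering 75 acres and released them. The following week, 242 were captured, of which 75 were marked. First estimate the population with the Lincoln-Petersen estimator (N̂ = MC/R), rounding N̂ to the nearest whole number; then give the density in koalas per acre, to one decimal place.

N̂ = 191·242/75 = 46222/75 ≈ 616.3 → 616
Density = N̂ / area = 616 / 75 ≈ 8.21 → 8.2 per acre

density ≈ 8.2 koalas per acre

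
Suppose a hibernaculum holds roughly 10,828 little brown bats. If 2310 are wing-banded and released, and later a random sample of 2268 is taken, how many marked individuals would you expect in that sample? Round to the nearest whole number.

The marked fraction of the population is 2310/10828, so in a sample of 2268 expect C·(M/N) marked.
E[R] = 2310 × 2268 / 10828 = 5239080 / 10828 ≈ 483.8 → 484

expected recaptures ≈ 484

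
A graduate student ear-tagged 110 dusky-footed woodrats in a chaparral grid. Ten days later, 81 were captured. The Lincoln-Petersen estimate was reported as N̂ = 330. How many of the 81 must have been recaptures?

R = 27

From N = M·C/R: R = M·C / N = 110·81 / 330 = 8910 / 330 = 27.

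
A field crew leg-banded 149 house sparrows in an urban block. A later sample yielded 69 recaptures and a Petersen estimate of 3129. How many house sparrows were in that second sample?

From N = M·C/R: C = N·R / M = 3129·69 / 149 = 215901 / 149 = 1449.

C = 1449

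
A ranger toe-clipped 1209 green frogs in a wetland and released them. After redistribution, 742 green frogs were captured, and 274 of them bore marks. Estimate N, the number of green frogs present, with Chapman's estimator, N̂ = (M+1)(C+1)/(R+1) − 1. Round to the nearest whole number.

N ≈ 3268

N̂ = (1209+1)(742+1)/(274+1) − 1 = 1210·743/275 − 1
= 899030/275 − 1 ≈ 3269.2 − 1 ≈ 3268.2 → 3268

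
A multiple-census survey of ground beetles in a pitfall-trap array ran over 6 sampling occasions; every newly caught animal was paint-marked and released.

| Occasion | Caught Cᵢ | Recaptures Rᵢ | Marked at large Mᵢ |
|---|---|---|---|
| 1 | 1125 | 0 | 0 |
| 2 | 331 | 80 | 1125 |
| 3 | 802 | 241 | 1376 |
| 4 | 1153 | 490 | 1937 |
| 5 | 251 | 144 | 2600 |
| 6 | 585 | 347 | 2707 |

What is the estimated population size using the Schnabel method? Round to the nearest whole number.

Σ MᵢCᵢ = 0·1125 + 1125·331 + 1376·802 + 1937·1153 + 2600·251 + 2707·585 = 0 + 372375 + 1103552 + 2233361 + 652600 + 1583595 = 5945483
Σ Rᵢ = 0 + 80 + 241 + 490 + 144 + 347 = 1302
N̂ = 5945483 / 1302 ≈ 4566.4 → 4566

N ≈ 4566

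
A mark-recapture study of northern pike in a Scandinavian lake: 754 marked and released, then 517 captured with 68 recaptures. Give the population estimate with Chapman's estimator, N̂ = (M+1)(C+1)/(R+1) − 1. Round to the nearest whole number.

N̂ = (754+1)(517+1)/(68+1) − 1 = 755·518/69 − 1
= 391090/69 − 1 ≈ 5668.0 − 1 ≈ 5667.0 → 5667

N ≈ 5667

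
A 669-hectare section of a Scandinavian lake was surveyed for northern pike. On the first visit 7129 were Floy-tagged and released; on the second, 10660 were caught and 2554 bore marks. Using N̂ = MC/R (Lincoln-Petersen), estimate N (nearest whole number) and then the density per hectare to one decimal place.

density ≈ 44.5 northern pike per hectare

N̂ = 7129·10660/2554 = 75995140/2554 ≈ 29755.3 → 29755
Density = N̂ / area = 29755 / 669 ≈ 44.48 → 44.5 per hectare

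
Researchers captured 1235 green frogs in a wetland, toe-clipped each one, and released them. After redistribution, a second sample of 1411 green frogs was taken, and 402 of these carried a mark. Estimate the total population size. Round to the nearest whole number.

The marked fraction in the recapture sample should equal the marked fraction in the population: 402/1411 = 1235/N.
N = (1235 × 1411) / 402 = 1742585 / 402 ≈ 4334.8 → 4335

N ≈ 4335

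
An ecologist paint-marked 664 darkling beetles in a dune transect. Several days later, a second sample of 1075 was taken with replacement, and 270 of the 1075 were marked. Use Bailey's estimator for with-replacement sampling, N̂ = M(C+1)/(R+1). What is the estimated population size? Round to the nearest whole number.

N ≈ 2636

N̂ = 664·(1075+1)/(270+1) = 664·1076/271 = 714464/271 ≈ 2636.4 → 2636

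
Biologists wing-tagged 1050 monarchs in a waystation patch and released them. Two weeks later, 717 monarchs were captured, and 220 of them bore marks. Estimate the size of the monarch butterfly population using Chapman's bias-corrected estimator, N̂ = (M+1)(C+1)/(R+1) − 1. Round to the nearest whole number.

N ≈ 3414

N̂ = (1050+1)(717+1)/(220+1) − 1 = 1051·718/221 − 1
= 754618/221 − 1 ≈ 3414.6 − 1 ≈ 3413.6 → 3414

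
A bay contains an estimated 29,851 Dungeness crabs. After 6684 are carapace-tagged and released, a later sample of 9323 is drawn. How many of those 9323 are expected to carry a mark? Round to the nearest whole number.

Expected recaptures E[R] = M·C / N.
E[R] = 6684 × 9323 / 29851 = 62314932 / 29851 ≈ 2087.5 → 2088

expected recaptures ≈ 2088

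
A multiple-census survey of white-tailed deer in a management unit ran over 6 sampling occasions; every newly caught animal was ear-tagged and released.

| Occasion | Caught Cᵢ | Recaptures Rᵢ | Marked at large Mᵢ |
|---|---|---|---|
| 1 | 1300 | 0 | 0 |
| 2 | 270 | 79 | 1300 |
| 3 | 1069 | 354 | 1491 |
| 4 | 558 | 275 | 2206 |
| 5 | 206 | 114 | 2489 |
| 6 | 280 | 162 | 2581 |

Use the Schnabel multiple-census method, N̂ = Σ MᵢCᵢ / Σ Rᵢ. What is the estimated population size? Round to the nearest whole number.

N ≈ 4483

Σ MᵢCᵢ = 0·1300 + 1300·270 + 1491·1069 + 2206·558 + 2489·206 + 2581·280 = 0 + 351000 + 1593879 + 1230948 + 512734 + 722680 = 4411241
Σ Rᵢ = 0 + 79 + 354 + 275 + 114 + 162 = 984
N̂ = 4411241 / 984 ≈ 4483.0 → 4483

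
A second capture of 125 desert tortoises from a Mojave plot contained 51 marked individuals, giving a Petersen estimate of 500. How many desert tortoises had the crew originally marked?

M = 204

From N = M·C/R: M = N·R / C = 500·51 / 125 = 25500 / 125 = 204.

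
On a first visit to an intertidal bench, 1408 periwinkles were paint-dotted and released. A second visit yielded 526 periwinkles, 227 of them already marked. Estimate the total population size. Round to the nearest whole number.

If marked individuals mix randomly, R/C ≈ M/N, giving N ≈ M·C/R.
N = (1408 × 526) / 227 = 740608 / 227 ≈ 3262.6 → 3263

N ≈ 3263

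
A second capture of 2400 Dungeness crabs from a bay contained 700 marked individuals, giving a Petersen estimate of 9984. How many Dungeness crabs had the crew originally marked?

From N = M·C/R: M = N·R / C = 9984·700 / 2400 = 6988800 / 2400 = 2912.

M = 2912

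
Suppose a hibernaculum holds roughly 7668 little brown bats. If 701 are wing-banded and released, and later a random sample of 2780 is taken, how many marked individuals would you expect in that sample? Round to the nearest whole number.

expected recaptures ≈ 254

The marked fraction of the population is 701/7668, so in a sample of 2780 expect C·(M/N) marked.
E[R] = 701 × 2780 / 7668 = 1948780 / 7668 ≈ 254.1 → 254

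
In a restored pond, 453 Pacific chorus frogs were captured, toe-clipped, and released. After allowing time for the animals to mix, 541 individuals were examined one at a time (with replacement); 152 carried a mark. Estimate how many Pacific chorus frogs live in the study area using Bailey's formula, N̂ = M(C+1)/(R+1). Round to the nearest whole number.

N̂ = 453·(541+1)/(152+1) = 453·542/153 = 245526/153 ≈ 1604.7 → 1605

N ≈ 1605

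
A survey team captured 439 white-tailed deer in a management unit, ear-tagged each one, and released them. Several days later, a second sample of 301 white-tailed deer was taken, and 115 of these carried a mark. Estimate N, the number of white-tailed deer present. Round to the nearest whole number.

Lincoln-Petersen assumes M/N = R/C, so N = M·C / R.
N = (439 × 301) / 115 = 132139 / 115 ≈ 1149.0 → 1149

N ≈ 1149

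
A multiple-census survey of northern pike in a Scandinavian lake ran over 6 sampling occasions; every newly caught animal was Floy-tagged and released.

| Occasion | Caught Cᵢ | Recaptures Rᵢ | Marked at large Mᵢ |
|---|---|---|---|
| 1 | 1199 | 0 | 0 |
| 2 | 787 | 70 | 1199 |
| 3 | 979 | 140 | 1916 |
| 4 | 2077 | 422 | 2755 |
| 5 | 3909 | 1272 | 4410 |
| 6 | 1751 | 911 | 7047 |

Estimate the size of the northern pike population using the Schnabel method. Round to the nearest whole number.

N ≈ 13,542

Σ MᵢCᵢ = 0·1199 + 1199·787 + 1916·979 + 2755·2077 + 4410·3909 + 7047·1751 = 0 + 943613 + 1875764 + 5722135 + 17238690 + 12339297 = 38119499
Σ Rᵢ = 0 + 70 + 140 + 422 + 1272 + 911 = 2815
N̂ = 38119499 / 2815 ≈ 13541.6 → 13542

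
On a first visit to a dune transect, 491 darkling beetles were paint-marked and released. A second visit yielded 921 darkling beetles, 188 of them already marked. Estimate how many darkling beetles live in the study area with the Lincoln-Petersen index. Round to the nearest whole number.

N = (491 × 921) / 188 = 452211 / 188 ≈ 2405.4 → 2405

N ≈ 2405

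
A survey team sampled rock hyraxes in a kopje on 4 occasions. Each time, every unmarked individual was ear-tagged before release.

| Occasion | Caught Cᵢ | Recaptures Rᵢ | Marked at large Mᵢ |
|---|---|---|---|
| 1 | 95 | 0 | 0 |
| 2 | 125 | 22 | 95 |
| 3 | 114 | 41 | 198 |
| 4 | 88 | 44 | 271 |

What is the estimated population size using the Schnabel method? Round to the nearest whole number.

N ≈ 545

Σ MᵢCᵢ = 0·95 + 95·125 + 198·114 + 271·88 = 0 + 11875 + 22572 + 23848 = 58295
Σ Rᵢ = 0 + 22 + 41 + 44 = 107
N̂ = 58295 / 107 ≈ 544.8 → 545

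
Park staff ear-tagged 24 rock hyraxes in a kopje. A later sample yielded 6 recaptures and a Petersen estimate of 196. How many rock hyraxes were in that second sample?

From N = M·C/R: C = N·R / M = 196·6 / 24 = 1176 / 24 = 49.

C = 49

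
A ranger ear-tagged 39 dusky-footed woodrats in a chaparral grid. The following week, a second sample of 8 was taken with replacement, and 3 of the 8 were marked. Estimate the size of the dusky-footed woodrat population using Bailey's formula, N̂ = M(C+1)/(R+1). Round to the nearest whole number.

N ≈ 88

N̂ = 39·(8+1)/(3+1) = 39·9/4 = 351/4 ≈ 87.8 → 88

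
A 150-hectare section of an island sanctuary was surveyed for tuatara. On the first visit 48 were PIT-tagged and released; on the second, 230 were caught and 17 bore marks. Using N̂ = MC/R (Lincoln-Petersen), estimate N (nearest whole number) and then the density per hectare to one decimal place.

density ≈ 4.3 tuatara per hectare

N̂ = 48·230/17 = 11040/17 ≈ 649.4 → 649
Density = N̂ / area = 649 / 150 ≈ 4.33 → 4.3 per hectare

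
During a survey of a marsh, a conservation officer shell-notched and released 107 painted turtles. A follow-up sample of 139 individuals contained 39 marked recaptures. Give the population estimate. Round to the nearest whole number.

N = (107 × 139) / 39 = 14873 / 39 ≈ 381.4 → 381

N ≈ 381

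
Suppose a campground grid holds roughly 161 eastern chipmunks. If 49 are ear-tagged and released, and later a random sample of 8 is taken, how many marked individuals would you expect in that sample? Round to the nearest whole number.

The marked fraction of the population is 49/161, so in a sample of 8 expect C·(M/N) marked.
E[R] = 49 × 8 / 161 = 392 / 161 ≈ 2.4 → 2

expected recaptures ≈ 2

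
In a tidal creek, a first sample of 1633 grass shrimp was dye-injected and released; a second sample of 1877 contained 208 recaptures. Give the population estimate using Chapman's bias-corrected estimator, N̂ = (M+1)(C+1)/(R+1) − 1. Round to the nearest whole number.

N̂ = (1633+1)(1877+1)/(208+1) − 1 = 1634·1878/209 − 1
= 3068652/209 − 1 ≈ 14682.5 − 1 ≈ 14681.5 → 14682

N ≈ 14,682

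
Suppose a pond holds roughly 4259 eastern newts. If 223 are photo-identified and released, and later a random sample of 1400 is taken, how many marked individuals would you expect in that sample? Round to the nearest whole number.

expected recaptures ≈ 73

The marked fraction of the population is 223/4259, so in a sample of 1400 expect C·(M/N) marked.
E[R] = 223 × 1400 / 4259 = 312200 / 4259 ≈ 73.3 → 73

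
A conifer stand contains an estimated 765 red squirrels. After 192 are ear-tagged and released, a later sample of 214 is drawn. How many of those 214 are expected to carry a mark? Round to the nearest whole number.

The marked fraction of the population is 192/765, so in a sample of 214 expect C·(M/N) marked.
E[R] = 192 × 214 / 765 = 41088 / 765 ≈ 53.7 → 54

expected recaptures ≈ 54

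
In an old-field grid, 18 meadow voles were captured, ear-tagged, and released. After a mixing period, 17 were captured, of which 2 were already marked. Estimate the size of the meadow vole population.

N = 153

If marked individuals mix randomly, R/C ≈ M/N, giving N ≈ M·C/R.
N = (18 × 17) / 2 = 306 / 2 = 153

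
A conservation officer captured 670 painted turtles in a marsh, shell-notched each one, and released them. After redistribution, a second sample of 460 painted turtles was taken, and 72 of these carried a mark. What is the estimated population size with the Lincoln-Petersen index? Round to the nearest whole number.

N ≈ 4281

N = (670 × 460) / 72 = 308200 / 72 ≈ 4280.6 → 4281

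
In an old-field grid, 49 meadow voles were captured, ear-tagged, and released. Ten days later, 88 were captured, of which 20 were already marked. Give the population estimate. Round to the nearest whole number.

If marked individuals mix randomly, R/C ≈ M/N, giving N ≈ M·C/R.
N = (49 × 88) / 20 = 4312 / 20 ≈ 215.6 → 216

N ≈ 216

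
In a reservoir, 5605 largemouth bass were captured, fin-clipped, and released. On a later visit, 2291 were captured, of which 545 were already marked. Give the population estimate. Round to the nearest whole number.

N = (5605 × 2291) / 545 = 12841055 / 545 ≈ 23561.6 → 23562

N ≈ 23,562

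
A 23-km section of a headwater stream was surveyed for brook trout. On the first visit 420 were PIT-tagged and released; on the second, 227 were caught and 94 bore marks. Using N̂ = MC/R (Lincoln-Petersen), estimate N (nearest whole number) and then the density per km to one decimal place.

density ≈ 44.1 brook trout per km

N̂ = 420·227/94 = 95340/94 ≈ 1014.3 → 1014
Density = N̂ / area = 1014 / 23 ≈ 44.09 → 44.1 per km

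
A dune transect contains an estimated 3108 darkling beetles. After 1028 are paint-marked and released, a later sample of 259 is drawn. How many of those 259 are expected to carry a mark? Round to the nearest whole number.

expected recaptures ≈ 86

The marked fraction of the population is 1028/3108, so in a sample of 259 expect C·(M/N) marked.
E[R] = 1028 × 259 / 3108 = 266252 / 3108 ≈ 85.7 → 86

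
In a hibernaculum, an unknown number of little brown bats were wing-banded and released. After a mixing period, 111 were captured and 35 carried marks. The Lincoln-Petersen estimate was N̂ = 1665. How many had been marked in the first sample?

M = 525

From N = M·C/R: M = N·R / C = 1665·35 / 111 = 58275 / 111 = 525.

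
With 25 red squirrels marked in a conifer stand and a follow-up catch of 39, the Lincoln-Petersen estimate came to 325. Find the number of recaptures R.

From N = M·C/R: R = M·C / N = 25·39 / 325 = 975 / 325 = 3.

R = 3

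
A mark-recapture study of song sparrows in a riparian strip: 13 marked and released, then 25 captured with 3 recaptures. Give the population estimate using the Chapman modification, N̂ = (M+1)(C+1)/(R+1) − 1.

N̂ = (13+1)(25+1)/(3+1) − 1 = 14·26/4 − 1
= 364/4 − 1 = 91 − 1 = 90

N = 90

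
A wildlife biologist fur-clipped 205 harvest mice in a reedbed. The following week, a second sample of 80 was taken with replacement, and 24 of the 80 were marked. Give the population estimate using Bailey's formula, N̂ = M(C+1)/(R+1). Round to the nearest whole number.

N̂ = 205·(80+1)/(24+1) = 205·81/25 = 16605/25 ≈ 664.2 → 664

N ≈ 664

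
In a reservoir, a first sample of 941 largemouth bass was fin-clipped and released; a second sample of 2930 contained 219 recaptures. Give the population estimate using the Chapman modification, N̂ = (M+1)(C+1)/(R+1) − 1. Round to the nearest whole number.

N̂ = (941+1)(2930+1)/(219+1) − 1 = 942·2931/220 − 1
= 2761002/220 − 1 ≈ 12550.0 − 1 ≈ 12549.0 → 12549

N ≈ 12,549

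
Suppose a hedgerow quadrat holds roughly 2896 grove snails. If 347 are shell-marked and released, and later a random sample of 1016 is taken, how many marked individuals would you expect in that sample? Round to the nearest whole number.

expected recaptures ≈ 122

The marked fraction of the population is 347/2896, so in a sample of 1016 expect C·(M/N) marked.
E[R] = 347 × 1016 / 2896 = 352552 / 2896 ≈ 121.7 → 122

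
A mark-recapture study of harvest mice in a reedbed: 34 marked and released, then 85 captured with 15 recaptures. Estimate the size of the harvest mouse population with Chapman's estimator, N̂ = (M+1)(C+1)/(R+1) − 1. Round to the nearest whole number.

N ≈ 187

N̂ = (34+1)(85+1)/(15+1) − 1 = 35·86/16 − 1
= 3010/16 − 1 ≈ 188.1 − 1 ≈ 187.1 → 187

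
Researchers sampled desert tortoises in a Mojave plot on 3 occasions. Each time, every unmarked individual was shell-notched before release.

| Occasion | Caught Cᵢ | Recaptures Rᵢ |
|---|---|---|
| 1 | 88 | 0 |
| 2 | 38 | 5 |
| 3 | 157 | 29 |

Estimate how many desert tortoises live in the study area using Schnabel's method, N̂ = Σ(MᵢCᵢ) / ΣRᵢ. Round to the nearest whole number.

N ≈ 657

Marked at large before each occasion: Mᵢ = Σⱼ<ᵢ (Cⱼ − Rⱼ) → M1=0, M2=88, M3=121
Σ MᵢCᵢ = 0·88 + 88·38 + 121·157 = 0 + 3344 + 18997 = 22341
Σ Rᵢ = 0 + 5 + 29 = 34
N̂ = 22341 / 34 ≈ 657.1 → 657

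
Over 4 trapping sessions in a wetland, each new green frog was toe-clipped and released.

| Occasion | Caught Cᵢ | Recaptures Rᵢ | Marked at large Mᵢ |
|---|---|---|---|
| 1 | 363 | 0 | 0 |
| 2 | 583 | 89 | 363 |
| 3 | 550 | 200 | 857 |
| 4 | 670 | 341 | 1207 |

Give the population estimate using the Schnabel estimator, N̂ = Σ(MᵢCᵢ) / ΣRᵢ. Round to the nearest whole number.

Σ MᵢCᵢ = 0·363 + 363·583 + 857·550 + 1207·670 = 0 + 211629 + 471350 + 808690 = 1491669
Σ Rᵢ = 0 + 89 + 200 + 341 = 630
N̂ = 1491669 / 630 ≈ 2367.7 → 2368

N ≈ 2368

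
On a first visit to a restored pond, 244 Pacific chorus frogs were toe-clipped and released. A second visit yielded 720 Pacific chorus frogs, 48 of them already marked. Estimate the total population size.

N = (244 × 720) / 48 = 175680 / 48 = 3660

N = 3660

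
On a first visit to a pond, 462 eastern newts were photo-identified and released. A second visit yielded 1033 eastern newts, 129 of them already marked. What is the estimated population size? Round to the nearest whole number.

The marked fraction in the recapture sample should equal the marked fraction in the population: 129/1033 = 462/N.
N = (462 × 1033) / 129 = 477246 / 129 ≈ 3699.6 → 3700

N ≈ 3700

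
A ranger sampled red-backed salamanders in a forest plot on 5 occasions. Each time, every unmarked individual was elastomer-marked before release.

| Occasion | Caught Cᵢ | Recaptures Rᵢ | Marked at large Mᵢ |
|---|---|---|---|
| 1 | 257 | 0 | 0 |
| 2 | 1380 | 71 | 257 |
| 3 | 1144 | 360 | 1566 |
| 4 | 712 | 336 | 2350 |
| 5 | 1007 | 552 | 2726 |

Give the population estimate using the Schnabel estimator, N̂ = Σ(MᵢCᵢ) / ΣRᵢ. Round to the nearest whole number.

N ≈ 4977

Σ MᵢCᵢ = 0·257 + 257·1380 + 1566·1144 + 2350·712 + 2726·1007 = 0 + 354660 + 1791504 + 1673200 + 2745082 = 6564446
Σ Rᵢ = 0 + 71 + 360 + 336 + 552 = 1319
N̂ = 6564446 / 1319 ≈ 4976.8 → 4977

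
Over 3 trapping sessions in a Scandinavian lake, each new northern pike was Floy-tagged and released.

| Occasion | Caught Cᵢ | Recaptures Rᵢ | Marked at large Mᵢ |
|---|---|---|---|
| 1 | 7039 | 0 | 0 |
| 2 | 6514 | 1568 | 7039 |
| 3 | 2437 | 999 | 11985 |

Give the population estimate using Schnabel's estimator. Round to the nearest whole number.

Σ MᵢCᵢ = 0·7039 + 7039·6514 + 11985·2437 = 0 + 45852046 + 29207445 = 75059491
Σ Rᵢ = 0 + 1568 + 999 = 2567
N̂ = 75059491 / 2567 ≈ 29240.2 → 29240

N ≈ 29,240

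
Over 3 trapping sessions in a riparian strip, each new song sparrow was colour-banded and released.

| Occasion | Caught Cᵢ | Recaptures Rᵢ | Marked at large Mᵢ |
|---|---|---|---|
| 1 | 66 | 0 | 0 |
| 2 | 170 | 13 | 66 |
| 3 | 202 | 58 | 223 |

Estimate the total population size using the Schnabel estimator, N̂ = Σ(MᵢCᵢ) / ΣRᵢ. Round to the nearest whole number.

Σ MᵢCᵢ = 0·66 + 66·170 + 223·202 = 0 + 11220 + 45046 = 56266
Σ Rᵢ = 0 + 13 + 58 = 71
N̂ = 56266 / 71 ≈ 792.48 → 792

N ≈ 792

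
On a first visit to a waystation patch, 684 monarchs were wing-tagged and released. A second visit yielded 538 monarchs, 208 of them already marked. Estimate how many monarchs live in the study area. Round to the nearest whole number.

N ≈ 1769

Lincoln-Petersen assumes M/N = R/C, so N = M·C / R.
N = (684 × 538) / 208 = 367992 / 208 ≈ 1769.2 → 1769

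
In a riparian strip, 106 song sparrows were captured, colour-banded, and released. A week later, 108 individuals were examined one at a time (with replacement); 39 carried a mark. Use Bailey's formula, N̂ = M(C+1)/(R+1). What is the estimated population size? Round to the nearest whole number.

N̂ = 106·(108+1)/(39+1) = 106·109/40 = 11554/40 ≈ 288.9 → 289

N ≈ 289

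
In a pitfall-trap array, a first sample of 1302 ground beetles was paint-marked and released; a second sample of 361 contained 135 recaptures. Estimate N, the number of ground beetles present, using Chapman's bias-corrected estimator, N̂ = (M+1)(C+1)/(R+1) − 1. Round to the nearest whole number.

N̂ = (1302+1)(361+1)/(135+1) − 1 = 1303·362/136 − 1
= 471686/136 − 1 ≈ 3468.3 − 1 ≈ 3467.3 → 3467

N ≈ 3467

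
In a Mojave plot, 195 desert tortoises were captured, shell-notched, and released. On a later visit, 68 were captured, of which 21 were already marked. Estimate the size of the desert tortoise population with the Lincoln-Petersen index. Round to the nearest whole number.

N ≈ 631

N = (195 × 68) / 21 = 13260 / 21 ≈ 631.4 → 631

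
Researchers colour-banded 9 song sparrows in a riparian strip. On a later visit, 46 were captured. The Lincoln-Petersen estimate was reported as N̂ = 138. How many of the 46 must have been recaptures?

R = 3

From N = M·C/R: R = M·C / N = 9·46 / 138 = 414 / 138 = 3.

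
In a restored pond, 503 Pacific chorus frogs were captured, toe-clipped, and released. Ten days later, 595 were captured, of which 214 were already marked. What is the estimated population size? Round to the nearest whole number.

N ≈ 1399

Lincoln-Petersen assumes M/N = R/C, so N = M·C / R.
N = (503 × 595) / 214 = 299285 / 214 ≈ 1398.5 → 1399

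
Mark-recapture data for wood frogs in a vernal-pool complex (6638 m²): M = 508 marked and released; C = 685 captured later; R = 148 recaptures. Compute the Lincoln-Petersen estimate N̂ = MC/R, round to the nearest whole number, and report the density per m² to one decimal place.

N̂ = 508·685/148 = 347980/148 ≈ 2351.2 → 2351
Density = N̂ / area = 2351 / 6638 ≈ 0.35 → 0.4 per m²

density ≈ 0.4 wood frogs per m²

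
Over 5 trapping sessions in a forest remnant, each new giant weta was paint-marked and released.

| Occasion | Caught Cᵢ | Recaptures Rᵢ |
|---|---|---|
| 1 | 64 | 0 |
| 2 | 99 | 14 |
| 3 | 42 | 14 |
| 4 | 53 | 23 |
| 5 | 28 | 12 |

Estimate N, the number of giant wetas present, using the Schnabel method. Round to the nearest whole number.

Marked at large before each occasion: Mᵢ = Σⱼ<ᵢ (Cⱼ − Rⱼ) → M1=0, M2=64, M3=149, M4=177, M5=207
Σ MᵢCᵢ = 0·64 + 64·99 + 149·42 + 177·53 + 207·28 = 0 + 6336 + 6258 + 9381 + 5796 = 27771
Σ Rᵢ = 0 + 14 + 14 + 23 + 12 = 63
N̂ = 27771 / 63 ≈ 440.8 → 441

N ≈ 441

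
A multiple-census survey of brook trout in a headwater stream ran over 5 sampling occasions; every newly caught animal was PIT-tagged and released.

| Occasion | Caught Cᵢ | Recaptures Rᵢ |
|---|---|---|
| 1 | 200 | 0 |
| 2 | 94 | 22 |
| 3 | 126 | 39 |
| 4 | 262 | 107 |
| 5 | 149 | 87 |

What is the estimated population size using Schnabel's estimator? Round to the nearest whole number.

Marked at large before each occasion: Mᵢ = Σⱼ<ᵢ (Cⱼ − Rⱼ) → M1=0, M2=200, M3=272, M4=359, M5=514
Σ MᵢCᵢ = 0·200 + 200·94 + 272·126 + 359·262 + 514·149 = 0 + 18800 + 34272 + 94058 + 76586 = 223716
Σ Rᵢ = 0 + 22 + 39 + 107 + 87 = 255
N̂ = 223716 / 255 ≈ 877.3 → 877

N ≈ 877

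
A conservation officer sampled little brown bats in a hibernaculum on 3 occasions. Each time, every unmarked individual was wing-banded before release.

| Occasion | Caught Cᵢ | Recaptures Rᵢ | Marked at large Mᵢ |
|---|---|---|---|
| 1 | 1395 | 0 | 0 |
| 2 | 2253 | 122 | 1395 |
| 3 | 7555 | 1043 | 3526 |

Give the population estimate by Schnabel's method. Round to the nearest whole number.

Σ MᵢCᵢ = 0·1395 + 1395·2253 + 3526·7555 = 0 + 3142935 + 26638930 = 29781865
Σ Rᵢ = 0 + 122 + 1043 = 1165
N̂ = 29781865 / 1165 ≈ 25563.8 → 25564

N ≈ 25,564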